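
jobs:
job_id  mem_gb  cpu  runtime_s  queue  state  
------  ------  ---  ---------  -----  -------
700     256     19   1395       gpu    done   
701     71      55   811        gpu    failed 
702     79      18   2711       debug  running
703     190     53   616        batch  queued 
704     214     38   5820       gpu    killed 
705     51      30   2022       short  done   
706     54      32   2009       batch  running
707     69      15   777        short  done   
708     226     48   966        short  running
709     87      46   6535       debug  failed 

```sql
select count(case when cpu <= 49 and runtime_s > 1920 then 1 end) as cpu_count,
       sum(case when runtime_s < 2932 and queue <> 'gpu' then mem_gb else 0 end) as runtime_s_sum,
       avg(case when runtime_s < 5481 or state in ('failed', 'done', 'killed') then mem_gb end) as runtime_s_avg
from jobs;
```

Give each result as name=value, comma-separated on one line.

[cpu_count: cpu <= 49 and runtime_s > 1920]
job_id=700: ✗
job_id=701: ✗
job_id=702: ✓ → 1
job_id=703: ✗
job_id=704: ✓ → 1
job_id=705: ✓ → 1
job_id=706: ✓ → 1
job_id=707: ✗
job_id=708: ✗
job_id=709: ✓ → 1
cpu_count = COUNT(1, 1, 1, 1, 1) = 5
—
[runtime_s_sum: runtime_s < 2932 and queue <> 'gpu']
job_id=700: ✗
job_id=701: ✗
job_id=702: ✓ → 79
job_id=703: ✓ → 190
job_id=704: ✗
job_id=705: ✓ → 51
job_id=706: ✓ → 54
job_id=707: ✓ → 69
job_id=708: ✓ → 226
job_id=709: ✗
runtime_s_sum = 79 + 190 + 51 + 54 + 69 + 226 = 669
—
[runtime_s_avg: runtime_s < 5481 or state in ('failed', 'done', 'killed')]
job_id=700: ✓ → 256
job_id=701: ✓ → 71
job_id=702: ✓ → 79
job_id=703: ✓ → 190
job_id=704: ✓ → 214
job_id=705: ✓ → 51
job_id=706: ✓ → 54
job_id=707: ✓ → 69
job_id=708: ✓ → 226
job_id=709: ✓ → 87
runtime_s_avg = (256 + 71 + 79 + 190 + 214 + 51 + 54 + 69 + 226 + 87) / 10 = 129.7

cpu_count=5, runtime_s_sum=669, runtime_s_avg=129.7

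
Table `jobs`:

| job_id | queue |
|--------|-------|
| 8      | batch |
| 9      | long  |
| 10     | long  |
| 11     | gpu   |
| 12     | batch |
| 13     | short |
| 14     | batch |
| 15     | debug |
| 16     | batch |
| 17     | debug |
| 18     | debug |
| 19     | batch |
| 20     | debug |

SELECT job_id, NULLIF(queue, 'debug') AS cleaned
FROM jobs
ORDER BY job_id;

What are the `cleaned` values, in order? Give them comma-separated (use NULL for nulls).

batch, long, long, gpu, batch, short, batch, NULL, batch, NULL, NULL, batch, NULL

job_id=8: queue=batch vs debug: differ → batch
job_id=9: queue=long vs debug: differ → long
job_id=10: queue=long vs debug: differ → long
job_id=11: queue=gpu vs debug: differ → gpu
job_id=12: queue=batch vs debug: differ → batch
job_id=13: queue=short vs debug: differ → short
job_id=14: queue=batch vs debug: differ → batch
job_id=15: queue=debug vs debug: equal → NULL
job_id=16: queue=batch vs debug: differ → batch
job_id=17: queue=debug vs debug: equal → NULL
job_id=18: queue=debug vs debug: equal → NULL
job_id=19: queue=batch vs debug: differ → batch
job_id=20: queue=debug vs debug: equal → NULL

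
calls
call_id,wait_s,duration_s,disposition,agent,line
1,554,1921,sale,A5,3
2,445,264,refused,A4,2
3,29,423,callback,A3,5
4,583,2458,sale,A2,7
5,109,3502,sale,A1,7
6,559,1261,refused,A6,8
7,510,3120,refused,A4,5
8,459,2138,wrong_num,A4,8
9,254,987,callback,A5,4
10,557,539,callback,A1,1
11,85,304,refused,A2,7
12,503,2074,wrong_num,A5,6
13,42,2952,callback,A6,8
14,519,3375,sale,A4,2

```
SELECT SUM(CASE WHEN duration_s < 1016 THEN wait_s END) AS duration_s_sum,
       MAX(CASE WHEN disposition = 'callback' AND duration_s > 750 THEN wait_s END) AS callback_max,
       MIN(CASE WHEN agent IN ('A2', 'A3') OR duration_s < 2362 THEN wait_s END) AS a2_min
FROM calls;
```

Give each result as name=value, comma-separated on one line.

duration_s_sum=1370, callback_max=254, a2_min=29

[duration_s_sum: duration_s < 1016]
call_id=1: ✗
call_id=2: ✓ → 445
call_id=3: ✓ → 29
call_id=4: ✗
call_id=5: ✗
call_id=6: ✗
call_id=7: ✗
call_id=8: ✗
call_id=9: ✓ → 254
call_id=10: ✓ → 557
call_id=11: ✓ → 85
call_id=12: ✗
call_id=13: ✗
call_id=14: ✗
duration_s_sum = 445 + 29 + 254 + 557 + 85 = 1370
—
[callback_max: disposition = 'callback' AND duration_s > 750]
call_id=1: ✗
call_id=2: ✗
call_id=3: ✗
call_id=4: ✗
call_id=5: ✗
call_id=6: ✗
call_id=7: ✗
call_id=8: ✗
call_id=9: ✓ → 254
call_id=10: ✗
call_id=11: ✗
call_id=12: ✗
call_id=13: ✓ → 42
call_id=14: ✗
callback_max = MAX(254, 42) = 254
—
[a2_min: agent IN ('A2', 'A3') OR duration_s < 2362]
call_id=1: ✓ → 554
call_id=2: ✓ → 445
call_id=3: ✓ → 29
call_id=4: ✓ → 583
call_id=5: ✗
call_id=6: ✓ → 559
call_id=7: ✗
call_id=8: ✓ → 459
call_id=9: ✓ → 254
call_id=10: ✓ → 557
call_id=11: ✓ → 85
call_id=12: ✓ → 503
call_id=13: ✗
call_id=14: ✗
a2_min = MIN(554, 445, 29, 583, 559, 459, 254, 557, 85, 503) = 29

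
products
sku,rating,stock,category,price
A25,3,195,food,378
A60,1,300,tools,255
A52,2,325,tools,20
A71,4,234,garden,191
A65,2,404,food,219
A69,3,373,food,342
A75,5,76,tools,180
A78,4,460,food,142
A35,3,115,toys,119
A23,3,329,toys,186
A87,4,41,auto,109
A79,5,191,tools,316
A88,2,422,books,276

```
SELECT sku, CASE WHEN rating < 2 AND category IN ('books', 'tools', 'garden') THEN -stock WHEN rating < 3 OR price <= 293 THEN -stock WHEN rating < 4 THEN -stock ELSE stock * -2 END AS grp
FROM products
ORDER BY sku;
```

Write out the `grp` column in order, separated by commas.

-329, -195, -115, -325, -300, -404, -373, -234, -76, -460, -382, -41, -422

sku=A23: rating < 3 OR price <= 293 → -329
sku=A25: rating < 4 → -195
sku=A35: rating < 3 OR price <= 293 → -115
sku=A52: rating < 3 OR price <= 293 → -325
sku=A60: rating < 2 AND category IN ('books', 'tools', 'garden') → -300
sku=A65: rating < 3 OR price <= 293 → -404
sku=A69: rating < 4 → -373
sku=A71: rating < 3 OR price <= 293 → -234
sku=A75: rating < 3 OR price <= 293 → -76
sku=A78: rating < 3 OR price <= 293 → -460
sku=A79: ELSE → -382
sku=A87: rating < 3 OR price <= 293 → -41
sku=A88: rating < 3 OR price <= 293 → -422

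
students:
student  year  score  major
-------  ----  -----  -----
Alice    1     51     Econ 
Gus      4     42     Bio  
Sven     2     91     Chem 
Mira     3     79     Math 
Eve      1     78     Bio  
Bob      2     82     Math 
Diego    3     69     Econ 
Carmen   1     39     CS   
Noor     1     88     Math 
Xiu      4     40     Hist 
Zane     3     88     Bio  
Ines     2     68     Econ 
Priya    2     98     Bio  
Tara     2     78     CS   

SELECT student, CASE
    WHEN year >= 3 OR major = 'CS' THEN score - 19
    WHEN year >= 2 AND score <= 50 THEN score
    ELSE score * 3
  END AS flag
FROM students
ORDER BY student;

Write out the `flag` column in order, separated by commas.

153, 246, 20, 50, 234, 23, 204, 60, 264, 294, 273, 59, 21, 69

student=Alice: ELSE → 153
student=Bob: ELSE → 246
student=Carmen: year >= 3 OR major = 'CS' → 20
student=Diego: year >= 3 OR major = 'CS' → 50
student=Eve: ELSE → 234
student=Gus: year >= 3 OR major = 'CS' → 23
student=Ines: ELSE → 204
student=Mira: year >= 3 OR major = 'CS' → 60
student=Noor: ELSE → 264
student=Priya: ELSE → 294
student=Sven: ELSE → 273
student=Tara: year >= 3 OR major = 'CS' → 59
student=Xiu: year >= 3 OR major = 'CS' → 21
student=Zane: year >= 3 OR major = 'CS' → 69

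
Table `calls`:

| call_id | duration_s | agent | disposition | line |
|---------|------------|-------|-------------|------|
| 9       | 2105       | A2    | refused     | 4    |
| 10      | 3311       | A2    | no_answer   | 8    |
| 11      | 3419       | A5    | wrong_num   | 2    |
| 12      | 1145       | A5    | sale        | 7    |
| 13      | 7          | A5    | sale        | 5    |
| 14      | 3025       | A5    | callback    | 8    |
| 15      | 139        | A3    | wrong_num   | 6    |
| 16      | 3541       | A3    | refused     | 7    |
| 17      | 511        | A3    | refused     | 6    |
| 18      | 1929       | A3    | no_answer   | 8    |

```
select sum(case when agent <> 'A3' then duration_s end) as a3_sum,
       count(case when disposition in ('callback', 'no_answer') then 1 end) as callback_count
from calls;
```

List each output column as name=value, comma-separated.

[a3_sum: agent <> 'A3']
call_id=9: ✓ → 2105
call_id=10: ✓ → 3311
call_id=11: ✓ → 3419
call_id=12: ✓ → 1145
call_id=13: ✓ → 7
call_id=14: ✓ → 3025
call_id=15: ✗
call_id=16: ✗
call_id=17: ✗
call_id=18: ✗
a3_sum = 2105 + 3311 + 3419 + 1145 + 7 + 3025 = 13012
—
[callback_count: disposition in ('callback', 'no_answer')]
call_id=9: ✗
call_id=10: ✓ → 1
call_id=11: ✗
call_id=12: ✗
call_id=13: ✗
call_id=14: ✓ → 1
call_id=15: ✗
call_id=16: ✗
call_id=17: ✗
call_id=18: ✓ → 1
callback_count = COUNT(1, 1, 1) = 3

a3_sum=13012, callback_count=3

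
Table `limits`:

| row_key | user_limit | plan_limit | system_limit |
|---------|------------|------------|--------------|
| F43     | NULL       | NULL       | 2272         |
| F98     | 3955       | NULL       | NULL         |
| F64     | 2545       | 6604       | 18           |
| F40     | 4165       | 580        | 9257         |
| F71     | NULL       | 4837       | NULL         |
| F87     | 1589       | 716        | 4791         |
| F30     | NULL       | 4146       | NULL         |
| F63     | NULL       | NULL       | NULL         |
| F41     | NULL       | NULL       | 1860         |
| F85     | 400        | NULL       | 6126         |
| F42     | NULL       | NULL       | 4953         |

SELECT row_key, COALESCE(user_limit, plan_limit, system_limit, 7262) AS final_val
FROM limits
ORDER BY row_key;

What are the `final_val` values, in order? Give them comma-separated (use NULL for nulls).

row_key=F30: user_limit=NULL, plan_limit=4146 → 4146
row_key=F40: user_limit=4165 → 4165
row_key=F41: user_limit=NULL, plan_limit=NULL, system_limit=1860 → 1860
row_key=F42: user_limit=NULL, plan_limit=NULL, system_limit=4953 → 4953
row_key=F43: user_limit=NULL, plan_limit=NULL, system_limit=2272 → 2272
row_key=F63: user_limit=NULL, plan_limit=NULL, system_limit=NULL, → literal 7262 → 7262
row_key=F64: user_limit=2545 → 2545
row_key=F71: user_limit=NULL, plan_limit=4837 → 4837
row_key=F85: user_limit=400 → 400
row_key=F87: user_limit=1589 → 1589
row_key=F98: user_limit=3955 → 3955

4146, 4165, 1860, 4953, 2272, 7262, 2545, 4837, 400, 1589, 3955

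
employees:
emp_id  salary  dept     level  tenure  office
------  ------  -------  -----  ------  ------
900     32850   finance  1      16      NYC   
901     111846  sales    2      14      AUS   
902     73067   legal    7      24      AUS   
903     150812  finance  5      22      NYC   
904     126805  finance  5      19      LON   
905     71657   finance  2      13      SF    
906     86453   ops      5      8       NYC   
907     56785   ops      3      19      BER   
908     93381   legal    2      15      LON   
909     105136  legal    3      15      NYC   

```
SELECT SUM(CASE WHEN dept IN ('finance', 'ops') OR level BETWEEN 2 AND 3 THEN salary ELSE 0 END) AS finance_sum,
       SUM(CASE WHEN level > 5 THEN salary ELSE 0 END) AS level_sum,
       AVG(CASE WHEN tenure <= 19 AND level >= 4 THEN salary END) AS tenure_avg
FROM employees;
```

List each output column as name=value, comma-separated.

[finance_sum: dept IN ('finance', 'ops') OR level BETWEEN 2 AND 3]
emp_id=900: ✓ → 32850
emp_id=901: ✓ → 111846
emp_id=902: ✗
emp_id=903: ✓ → 150812
emp_id=904: ✓ → 126805
emp_id=905: ✓ → 71657
emp_id=906: ✓ → 86453
emp_id=907: ✓ → 56785
emp_id=908: ✓ → 93381
emp_id=909: ✓ → 105136
finance_sum = 32850 + 111846 + 150812 + 126805 + 71657 + 86453 + 56785 + 93381 + 105136 = 835725
—
[level_sum: level > 5]
emp_id=900: ✗
emp_id=901: ✗
emp_id=902: ✓ → 73067
emp_id=903: ✗
emp_id=904: ✗
emp_id=905: ✗
emp_id=906: ✗
emp_id=907: ✗
emp_id=908: ✗
emp_id=909: ✗
level_sum = 73067
—
[tenure_avg: tenure <= 19 AND level >= 4]
emp_id=900: ✗
emp_id=901: ✗
emp_id=902: ✗
emp_id=903: ✗
emp_id=904: ✓ → 126805
emp_id=905: ✗
emp_id=906: ✓ → 86453
emp_id=907: ✗
emp_id=908: ✗
emp_id=909: ✗
tenure_avg = (126805 + 86453) / 2 = 106629

finance_sum=835725, level_sum=73067, tenure_avg=106629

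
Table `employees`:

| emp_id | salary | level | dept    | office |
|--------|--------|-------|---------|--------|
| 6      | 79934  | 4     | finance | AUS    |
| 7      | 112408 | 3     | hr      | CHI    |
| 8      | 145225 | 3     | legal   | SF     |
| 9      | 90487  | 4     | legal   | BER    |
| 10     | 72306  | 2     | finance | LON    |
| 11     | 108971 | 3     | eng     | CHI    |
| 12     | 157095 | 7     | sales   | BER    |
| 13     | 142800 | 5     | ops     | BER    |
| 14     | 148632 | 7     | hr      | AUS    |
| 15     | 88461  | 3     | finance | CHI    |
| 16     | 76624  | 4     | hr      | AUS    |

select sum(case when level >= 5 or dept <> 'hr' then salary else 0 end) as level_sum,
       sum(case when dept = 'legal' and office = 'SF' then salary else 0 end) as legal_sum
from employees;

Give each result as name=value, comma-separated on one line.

level_sum=1033911, legal_sum=145225

[level_sum: level >= 5 or dept <> 'hr']
emp_id=6: ✓ → 79934
emp_id=7: ✗
emp_id=8: ✓ → 145225
emp_id=9: ✓ → 90487
emp_id=10: ✓ → 72306
emp_id=11: ✓ → 108971
emp_id=12: ✓ → 157095
emp_id=13: ✓ → 142800
emp_id=14: ✓ → 148632
emp_id=15: ✓ → 88461
emp_id=16: ✗
level_sum = 79934 + 145225 + 90487 + 72306 + 108971 + 157095 + 142800 + 148632 + 88461 = 1033911
—
[legal_sum: dept = 'legal' and office = 'SF']
emp_id=6: ✗
emp_id=7: ✗
emp_id=8: ✓ → 145225
emp_id=9: ✗
emp_id=10: ✗
emp_id=11: ✗
emp_id=12: ✗
emp_id=13: ✗
emp_id=14: ✗
emp_id=15: ✗
emp_id=16: ✗
legal_sum = 145225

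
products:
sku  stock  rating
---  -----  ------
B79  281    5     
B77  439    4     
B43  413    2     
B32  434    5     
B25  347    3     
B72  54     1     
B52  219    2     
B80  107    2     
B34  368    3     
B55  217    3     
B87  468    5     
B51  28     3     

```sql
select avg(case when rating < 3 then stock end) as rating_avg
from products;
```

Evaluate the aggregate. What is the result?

198.25

sku=B79: ✗
sku=B77: ✗
sku=B43: ✓ → 413
sku=B32: ✗
sku=B25: ✗
sku=B72: ✓ → 54
sku=B52: ✓ → 219
sku=B80: ✓ → 107
sku=B34: ✗
sku=B55: ✗
sku=B87: ✗
sku=B51: ✗
rating_avg = (413 + 54 + 219 + 107) / 4 = 198.25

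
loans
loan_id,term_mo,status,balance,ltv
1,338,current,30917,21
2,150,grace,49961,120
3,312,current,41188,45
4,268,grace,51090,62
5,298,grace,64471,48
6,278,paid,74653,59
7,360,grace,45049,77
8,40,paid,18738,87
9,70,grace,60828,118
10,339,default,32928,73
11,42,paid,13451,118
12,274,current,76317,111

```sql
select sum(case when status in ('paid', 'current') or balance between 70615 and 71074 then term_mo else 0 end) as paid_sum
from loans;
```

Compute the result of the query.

loan_id=1: ✓ → 338
loan_id=2: ✗
loan_id=3: ✓ → 312
loan_id=4: ✗
loan_id=5: ✗
loan_id=6: ✓ → 278
loan_id=7: ✗
loan_id=8: ✓ → 40
loan_id=9: ✗
loan_id=10: ✗
loan_id=11: ✓ → 42
loan_id=12: ✓ → 274
paid_sum = 338 + 312 + 278 + 40 + 42 + 274 = 1284

1284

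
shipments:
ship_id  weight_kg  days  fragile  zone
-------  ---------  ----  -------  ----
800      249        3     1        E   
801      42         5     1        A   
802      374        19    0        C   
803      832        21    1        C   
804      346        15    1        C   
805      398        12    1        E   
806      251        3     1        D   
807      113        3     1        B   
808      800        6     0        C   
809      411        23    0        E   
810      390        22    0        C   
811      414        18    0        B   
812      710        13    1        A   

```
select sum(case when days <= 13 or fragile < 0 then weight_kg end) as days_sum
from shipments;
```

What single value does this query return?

2563

ship_id=800: ✓ → 249
ship_id=801: ✓ → 42
ship_id=802: ✗
ship_id=803: ✗
ship_id=804: ✗
ship_id=805: ✓ → 398
ship_id=806: ✓ → 251
ship_id=807: ✓ → 113
ship_id=808: ✓ → 800
ship_id=809: ✗
ship_id=810: ✗
ship_id=811: ✗
ship_id=812: ✓ → 710
days_sum = 249 + 42 + 398 + 251 + 113 + 800 + 710 = 2563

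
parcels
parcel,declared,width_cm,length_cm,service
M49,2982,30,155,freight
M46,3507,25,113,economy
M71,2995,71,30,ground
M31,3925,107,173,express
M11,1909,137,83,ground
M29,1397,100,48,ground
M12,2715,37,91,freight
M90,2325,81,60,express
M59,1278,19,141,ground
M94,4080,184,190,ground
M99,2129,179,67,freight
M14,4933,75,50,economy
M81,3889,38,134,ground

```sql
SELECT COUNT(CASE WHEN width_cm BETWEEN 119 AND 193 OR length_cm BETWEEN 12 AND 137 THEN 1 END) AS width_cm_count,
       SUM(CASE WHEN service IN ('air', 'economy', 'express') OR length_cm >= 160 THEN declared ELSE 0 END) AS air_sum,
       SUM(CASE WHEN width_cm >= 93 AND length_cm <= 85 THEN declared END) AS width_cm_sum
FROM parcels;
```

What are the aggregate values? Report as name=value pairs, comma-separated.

[width_cm_count: width_cm BETWEEN 119 AND 193 OR length_cm BETWEEN 12 AND 137]
parcel=M49: ✗
parcel=M46: ✓ → 1
parcel=M71: ✓ → 1
parcel=M31: ✗
parcel=M11: ✓ → 1
parcel=M29: ✓ → 1
parcel=M12: ✓ → 1
parcel=M90: ✓ → 1
parcel=M59: ✗
parcel=M94: ✓ → 1
parcel=M99: ✓ → 1
parcel=M14: ✓ → 1
parcel=M81: ✓ → 1
width_cm_count = COUNT(1, 1, 1, 1, 1, 1, 1, 1, 1, 1) = 10
—
[air_sum: service IN ('air', 'economy', 'express') OR length_cm >= 160]
parcel=M49: ✗
parcel=M46: ✓ → 3507
parcel=M71: ✗
parcel=M31: ✓ → 3925
parcel=M11: ✗
parcel=M29: ✗
parcel=M12: ✗
parcel=M90: ✓ → 2325
parcel=M59: ✗
parcel=M94: ✓ → 4080
parcel=M99: ✗
parcel=M14: ✓ → 4933
parcel=M81: ✗
air_sum = 3507 + 3925 + 2325 + 4080 + 4933 = 18770
—
[width_cm_sum: width_cm >= 93 AND length_cm <= 85]
parcel=M49: ✗
parcel=M46: ✗
parcel=M71: ✗
parcel=M31: ✗
parcel=M11: ✓ → 1909
parcel=M29: ✓ → 1397
parcel=M12: ✗
parcel=M90: ✗
parcel=M59: ✗
parcel=M94: ✗
parcel=M99: ✓ → 2129
parcel=M14: ✗
parcel=M81: ✗
width_cm_sum = 1909 + 1397 + 2129 = 5435

width_cm_count=10, air_sum=18770, width_cm_sum=5435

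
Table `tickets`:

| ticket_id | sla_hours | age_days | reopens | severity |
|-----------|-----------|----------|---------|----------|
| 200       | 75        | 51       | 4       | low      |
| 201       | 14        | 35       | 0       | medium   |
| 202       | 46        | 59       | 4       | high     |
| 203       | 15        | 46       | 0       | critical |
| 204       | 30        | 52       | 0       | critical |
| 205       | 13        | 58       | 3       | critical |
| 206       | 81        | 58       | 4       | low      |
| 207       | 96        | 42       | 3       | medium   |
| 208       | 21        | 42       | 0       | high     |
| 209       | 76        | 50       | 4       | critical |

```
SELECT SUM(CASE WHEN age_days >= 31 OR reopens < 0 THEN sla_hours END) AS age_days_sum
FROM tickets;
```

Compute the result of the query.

ticket_id=200: ✓ → 75
ticket_id=201: ✓ → 14
ticket_id=202: ✓ → 46
ticket_id=203: ✓ → 15
ticket_id=204: ✓ → 30
ticket_id=205: ✓ → 13
ticket_id=206: ✓ → 81
ticket_id=207: ✓ → 96
ticket_id=208: ✓ → 21
ticket_id=209: ✓ → 76
age_days_sum = 75 + 14 + 46 + 15 + 30 + 13 + 81 + 96 + 21 + 76 = 467

467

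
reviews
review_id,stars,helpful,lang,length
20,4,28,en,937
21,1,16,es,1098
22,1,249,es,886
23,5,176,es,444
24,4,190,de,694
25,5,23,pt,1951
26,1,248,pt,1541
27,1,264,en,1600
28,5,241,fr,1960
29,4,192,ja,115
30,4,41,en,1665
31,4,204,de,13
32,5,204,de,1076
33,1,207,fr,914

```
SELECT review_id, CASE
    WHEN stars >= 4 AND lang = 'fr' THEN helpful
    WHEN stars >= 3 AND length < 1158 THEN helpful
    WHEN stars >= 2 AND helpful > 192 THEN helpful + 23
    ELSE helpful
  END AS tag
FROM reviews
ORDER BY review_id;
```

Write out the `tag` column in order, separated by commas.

28, 16, 249, 176, 190, 23, 248, 264, 241, 192, 41, 204, 204, 207

review_id=20: stars >= 3 AND length < 1158 → 28
review_id=21: ELSE → 16
review_id=22: ELSE → 249
review_id=23: stars >= 3 AND length < 1158 → 176
review_id=24: stars >= 3 AND length < 1158 → 190
review_id=25: ELSE → 23
review_id=26: ELSE → 248
review_id=27: ELSE → 264
review_id=28: stars >= 4 AND lang = 'fr' → 241
review_id=29: stars >= 3 AND length < 1158 → 192
review_id=30: ELSE → 41
review_id=31: stars >= 3 AND length < 1158 → 204
review_id=32: stars >= 3 AND length < 1158 → 204
review_id=33: ELSE → 207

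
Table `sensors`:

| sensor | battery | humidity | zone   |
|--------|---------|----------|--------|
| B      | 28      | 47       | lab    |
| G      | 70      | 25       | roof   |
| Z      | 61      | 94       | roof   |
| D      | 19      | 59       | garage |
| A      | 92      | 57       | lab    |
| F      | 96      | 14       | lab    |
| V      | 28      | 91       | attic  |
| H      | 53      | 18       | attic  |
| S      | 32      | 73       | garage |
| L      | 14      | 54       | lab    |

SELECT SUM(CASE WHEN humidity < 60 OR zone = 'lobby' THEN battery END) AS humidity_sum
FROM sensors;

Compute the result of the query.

sensor=B: ✓ → 28
sensor=G: ✓ → 70
sensor=Z: ✗
sensor=D: ✓ → 19
sensor=A: ✓ → 92
sensor=F: ✓ → 96
sensor=V: ✗
sensor=H: ✓ → 53
sensor=S: ✗
sensor=L: ✓ → 14
humidity_sum = 28 + 70 + 19 + 92 + 96 + 53 + 14 = 372

372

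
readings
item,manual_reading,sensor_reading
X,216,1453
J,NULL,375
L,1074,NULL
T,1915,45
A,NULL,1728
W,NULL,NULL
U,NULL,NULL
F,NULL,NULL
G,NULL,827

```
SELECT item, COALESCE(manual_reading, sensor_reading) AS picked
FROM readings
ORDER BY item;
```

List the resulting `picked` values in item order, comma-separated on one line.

item=A: manual_reading=NULL, sensor_reading=1728 → 1728
item=F: manual_reading=NULL, sensor_reading=NULL (all NULL) → NULL
item=G: manual_reading=NULL, sensor_reading=827 → 827
item=J: manual_reading=NULL, sensor_reading=375 → 375
item=L: manual_reading=1074 → 1074
item=T: manual_reading=1915 → 1915
item=U: manual_reading=NULL, sensor_reading=NULL (all NULL) → NULL
item=W: manual_reading=NULL, sensor_reading=NULL (all NULL) → NULL
item=X: manual_reading=216 → 216

1728, NULL, 827, 375, 1074, 1915, NULL, NULL, 216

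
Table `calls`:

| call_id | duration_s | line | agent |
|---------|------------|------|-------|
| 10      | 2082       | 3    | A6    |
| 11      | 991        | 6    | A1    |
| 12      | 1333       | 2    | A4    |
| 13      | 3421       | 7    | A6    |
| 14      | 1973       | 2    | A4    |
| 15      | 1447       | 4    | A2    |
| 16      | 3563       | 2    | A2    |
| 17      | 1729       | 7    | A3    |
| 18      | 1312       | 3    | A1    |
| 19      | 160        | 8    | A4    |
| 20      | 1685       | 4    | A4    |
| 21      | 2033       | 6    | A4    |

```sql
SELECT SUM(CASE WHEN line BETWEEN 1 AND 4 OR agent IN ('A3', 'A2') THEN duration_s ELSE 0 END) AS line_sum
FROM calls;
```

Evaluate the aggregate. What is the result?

call_id=10: ✓ → 2082
call_id=11: ✗
call_id=12: ✓ → 1333
call_id=13: ✗
call_id=14: ✓ → 1973
call_id=15: ✓ → 1447
call_id=16: ✓ → 3563
call_id=17: ✓ → 1729
call_id=18: ✓ → 1312
call_id=19: ✗
call_id=20: ✓ → 1685
call_id=21: ✗
line_sum = 2082 + 1333 + 1973 + 1447 + 3563 + 1729 + 1312 + 1685 = 15124

15124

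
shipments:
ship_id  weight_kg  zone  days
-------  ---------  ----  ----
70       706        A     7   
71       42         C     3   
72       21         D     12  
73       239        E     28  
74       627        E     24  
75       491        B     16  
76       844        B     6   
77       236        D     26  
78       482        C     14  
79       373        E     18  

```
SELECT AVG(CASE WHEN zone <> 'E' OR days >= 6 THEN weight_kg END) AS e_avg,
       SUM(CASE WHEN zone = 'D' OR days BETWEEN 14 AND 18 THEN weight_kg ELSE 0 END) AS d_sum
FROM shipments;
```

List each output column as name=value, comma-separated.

e_avg=406.1, d_sum=1603

[e_avg: zone <> 'E' OR days >= 6]
ship_id=70: ✓ → 706
ship_id=71: ✓ → 42
ship_id=72: ✓ → 21
ship_id=73: ✓ → 239
ship_id=74: ✓ → 627
ship_id=75: ✓ → 491
ship_id=76: ✓ → 844
ship_id=77: ✓ → 236
ship_id=78: ✓ → 482
ship_id=79: ✓ → 373
e_avg = (706 + 42 + 21 + 239 + 627 + 491 + 844 + 236 + 482 + 373) / 10 = 406.1
—
[d_sum: zone = 'D' OR days BETWEEN 14 AND 18]
ship_id=70: ✗
ship_id=71: ✗
ship_id=72: ✓ → 21
ship_id=73: ✗
ship_id=74: ✗
ship_id=75: ✓ → 491
ship_id=76: ✗
ship_id=77: ✓ → 236
ship_id=78: ✓ → 482
ship_id=79: ✓ → 373
d_sum = 21 + 491 + 236 + 482 + 373 = 1603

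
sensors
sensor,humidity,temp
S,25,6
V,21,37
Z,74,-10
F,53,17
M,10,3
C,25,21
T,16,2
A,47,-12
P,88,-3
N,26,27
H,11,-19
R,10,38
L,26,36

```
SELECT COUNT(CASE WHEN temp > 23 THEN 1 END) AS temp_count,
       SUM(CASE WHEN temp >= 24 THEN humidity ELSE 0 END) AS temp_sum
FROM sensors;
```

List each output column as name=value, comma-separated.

temp_count=4, temp_sum=83

[temp_count: temp > 23]
sensor=S: ✗
sensor=V: ✓ → 1
sensor=Z: ✗
sensor=F: ✗
sensor=M: ✗
sensor=C: ✗
sensor=T: ✗
sensor=A: ✗
sensor=P: ✗
sensor=N: ✓ → 1
sensor=H: ✗
sensor=R: ✓ → 1
sensor=L: ✓ → 1
temp_count = COUNT(1, 1, 1, 1) = 4
—
[temp_sum: temp >= 24]
sensor=S: ✗
sensor=V: ✓ → 21
sensor=Z: ✗
sensor=F: ✗
sensor=M: ✗
sensor=C: ✗
sensor=T: ✗
sensor=A: ✗
sensor=P: ✗
sensor=N: ✓ → 26
sensor=H: ✗
sensor=R: ✓ → 10
sensor=L: ✓ → 26
temp_sum = 21 + 26 + 10 + 26 = 83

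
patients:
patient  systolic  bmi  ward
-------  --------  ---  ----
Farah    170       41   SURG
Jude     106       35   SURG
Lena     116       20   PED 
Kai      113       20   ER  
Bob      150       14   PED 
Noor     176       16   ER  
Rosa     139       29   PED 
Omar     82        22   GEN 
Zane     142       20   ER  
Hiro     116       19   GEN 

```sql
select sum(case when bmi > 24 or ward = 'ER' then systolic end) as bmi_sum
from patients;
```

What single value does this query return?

patient=Farah: ✓ → 170
patient=Jude: ✓ → 106
patient=Lena: ✗
patient=Kai: ✓ → 113
patient=Bob: ✗
patient=Noor: ✓ → 176
patient=Rosa: ✓ → 139
patient=Omar: ✗
patient=Zane: ✓ → 142
patient=Hiro: ✗
bmi_sum = 170 + 106 + 113 + 176 + 139 + 142 = 846

846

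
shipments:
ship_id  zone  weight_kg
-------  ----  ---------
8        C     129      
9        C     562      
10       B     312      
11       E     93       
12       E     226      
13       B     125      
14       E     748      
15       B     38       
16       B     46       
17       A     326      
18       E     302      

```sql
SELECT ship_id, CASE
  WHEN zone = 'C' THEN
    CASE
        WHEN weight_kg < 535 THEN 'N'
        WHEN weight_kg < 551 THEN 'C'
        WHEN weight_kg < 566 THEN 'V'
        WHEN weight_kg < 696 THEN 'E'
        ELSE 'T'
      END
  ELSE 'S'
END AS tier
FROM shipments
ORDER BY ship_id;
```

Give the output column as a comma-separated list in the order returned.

N, V, S, S, S, S, S, S, S, S, S

ship_id=8: zone='C' → inner[weight_kg < 535] → N
ship_id=9: zone='C' → inner[weight_kg < 566] → V
ship_id=10: zone='B' → outer ELSE → S
ship_id=11: zone='E' → outer ELSE → S
ship_id=12: zone='E' → outer ELSE → S
ship_id=13: zone='B' → outer ELSE → S
ship_id=14: zone='E' → outer ELSE → S
ship_id=15: zone='B' → outer ELSE → S
ship_id=16: zone='B' → outer ELSE → S
ship_id=17: zone='A' → outer ELSE → S
ship_id=18: zone='E' → outer ELSE → S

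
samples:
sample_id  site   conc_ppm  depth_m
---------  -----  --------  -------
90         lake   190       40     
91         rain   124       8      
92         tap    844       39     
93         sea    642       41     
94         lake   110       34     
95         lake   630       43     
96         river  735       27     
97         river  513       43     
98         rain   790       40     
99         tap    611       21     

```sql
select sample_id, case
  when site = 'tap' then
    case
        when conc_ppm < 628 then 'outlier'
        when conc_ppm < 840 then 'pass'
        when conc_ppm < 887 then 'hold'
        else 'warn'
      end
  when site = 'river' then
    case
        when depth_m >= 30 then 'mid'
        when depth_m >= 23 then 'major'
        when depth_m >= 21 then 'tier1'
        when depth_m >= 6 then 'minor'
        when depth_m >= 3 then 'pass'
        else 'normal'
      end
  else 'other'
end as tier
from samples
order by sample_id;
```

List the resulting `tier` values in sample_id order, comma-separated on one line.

sample_id=90: site='lake' → outer ELSE → other
sample_id=91: site='rain' → outer ELSE → other
sample_id=92: site='tap' → inner[conc_ppm < 887] → hold
sample_id=93: site='sea' → outer ELSE → other
sample_id=94: site='lake' → outer ELSE → other
sample_id=95: site='lake' → outer ELSE → other
sample_id=96: site='river' → inner[depth_m >= 23] → major
sample_id=97: site='river' → inner[depth_m >= 30] → mid
sample_id=98: site='rain' → outer ELSE → other
sample_id=99: site='tap' → inner[conc_ppm < 628] → outlier

other, other, hold, other, other, other, major, mid, other, outlier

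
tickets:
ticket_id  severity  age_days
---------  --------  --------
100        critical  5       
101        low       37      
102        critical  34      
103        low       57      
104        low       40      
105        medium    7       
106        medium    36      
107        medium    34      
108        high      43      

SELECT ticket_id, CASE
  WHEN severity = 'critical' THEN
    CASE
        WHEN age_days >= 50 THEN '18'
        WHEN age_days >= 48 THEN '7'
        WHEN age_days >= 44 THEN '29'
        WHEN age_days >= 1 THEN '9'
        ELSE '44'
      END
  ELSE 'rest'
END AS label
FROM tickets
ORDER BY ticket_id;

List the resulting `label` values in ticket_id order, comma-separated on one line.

9, rest, 9, rest, rest, rest, rest, rest, rest

ticket_id=100: severity='critical' → inner[age_days >= 1] → 9
ticket_id=101: severity='low' → outer ELSE → rest
ticket_id=102: severity='critical' → inner[age_days >= 1] → 9
ticket_id=103: severity='low' → outer ELSE → rest
ticket_id=104: severity='low' → outer ELSE → rest
ticket_id=105: severity='medium' → outer ELSE → rest
ticket_id=106: severity='medium' → outer ELSE → rest
ticket_id=107: severity='medium' → outer ELSE → rest
ticket_id=108: severity='high' → outer ELSE → rest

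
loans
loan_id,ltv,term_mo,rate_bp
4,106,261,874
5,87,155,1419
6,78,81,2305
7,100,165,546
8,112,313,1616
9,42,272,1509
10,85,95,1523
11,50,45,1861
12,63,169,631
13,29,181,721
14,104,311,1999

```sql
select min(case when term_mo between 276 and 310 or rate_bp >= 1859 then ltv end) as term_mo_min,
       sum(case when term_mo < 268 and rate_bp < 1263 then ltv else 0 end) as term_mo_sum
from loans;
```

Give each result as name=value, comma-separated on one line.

[term_mo_min: term_mo between 276 and 310 or rate_bp >= 1859]
loan_id=4: ✗
loan_id=5: ✗
loan_id=6: ✓ → 78
loan_id=7: ✗
loan_id=8: ✗
loan_id=9: ✗
loan_id=10: ✗
loan_id=11: ✓ → 50
loan_id=12: ✗
loan_id=13: ✗
loan_id=14: ✓ → 104
term_mo_min = MIN(78, 50, 104) = 50
—
[term_mo_sum: term_mo < 268 and rate_bp < 1263]
loan_id=4: ✓ → 106
loan_id=5: ✗
loan_id=6: ✗
loan_id=7: ✓ → 100
loan_id=8: ✗
loan_id=9: ✗
loan_id=10: ✗
loan_id=11: ✗
loan_id=12: ✓ → 63
loan_id=13: ✓ → 29
loan_id=14: ✗
term_mo_sum = 106 + 100 + 63 + 29 = 298

term_mo_min=50, term_mo_sum=298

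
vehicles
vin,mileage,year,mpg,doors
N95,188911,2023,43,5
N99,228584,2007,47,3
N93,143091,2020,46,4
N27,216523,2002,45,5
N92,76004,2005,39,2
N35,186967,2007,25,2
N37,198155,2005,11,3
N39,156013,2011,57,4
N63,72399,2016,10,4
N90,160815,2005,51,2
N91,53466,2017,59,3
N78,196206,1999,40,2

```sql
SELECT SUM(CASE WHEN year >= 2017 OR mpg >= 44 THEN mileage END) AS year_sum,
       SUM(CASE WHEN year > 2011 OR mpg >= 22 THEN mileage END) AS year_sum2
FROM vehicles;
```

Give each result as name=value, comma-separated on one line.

[year_sum: year >= 2017 OR mpg >= 44]
vin=N95: ✓ → 188911
vin=N99: ✓ → 228584
vin=N93: ✓ → 143091
vin=N27: ✓ → 216523
vin=N92: ✗
vin=N35: ✗
vin=N37: ✗
vin=N39: ✓ → 156013
vin=N63: ✗
vin=N90: ✓ → 160815
vin=N91: ✓ → 53466
vin=N78: ✗
year_sum = 188911 + 228584 + 143091 + 216523 + 156013 + 160815 + 53466 = 1147403
—
[year_sum2: year > 2011 OR mpg >= 22]
vin=N95: ✓ → 188911
vin=N99: ✓ → 228584
vin=N93: ✓ → 143091
vin=N27: ✓ → 216523
vin=N92: ✓ → 76004
vin=N35: ✓ → 186967
vin=N37: ✗
vin=N39: ✓ → 156013
vin=N63: ✓ → 72399
vin=N90: ✓ → 160815
vin=N91: ✓ → 53466
vin=N78: ✓ → 196206
year_sum2 = 188911 + 228584 + 143091 + 216523 + 76004 + 186967 + 156013 + 72399 + 160815 + 53466 + 196206 = 1678979

year_sum=1147403, year_sum2=1678979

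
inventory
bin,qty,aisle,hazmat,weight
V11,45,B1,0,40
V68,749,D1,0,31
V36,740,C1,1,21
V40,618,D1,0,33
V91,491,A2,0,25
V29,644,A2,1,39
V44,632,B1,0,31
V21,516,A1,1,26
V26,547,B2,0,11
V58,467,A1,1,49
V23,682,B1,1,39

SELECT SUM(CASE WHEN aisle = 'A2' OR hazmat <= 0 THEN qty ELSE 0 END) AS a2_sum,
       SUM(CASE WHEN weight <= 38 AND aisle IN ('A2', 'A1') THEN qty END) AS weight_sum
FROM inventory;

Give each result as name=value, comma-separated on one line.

[a2_sum: aisle = 'A2' OR hazmat <= 0]
bin=V11: ✓ → 45
bin=V68: ✓ → 749
bin=V36: ✗
bin=V40: ✓ → 618
bin=V91: ✓ → 491
bin=V29: ✓ → 644
bin=V44: ✓ → 632
bin=V21: ✗
bin=V26: ✓ → 547
bin=V58: ✗
bin=V23: ✗
a2_sum = 45 + 749 + 618 + 491 + 644 + 632 + 547 = 3726
—
[weight_sum: weight <= 38 AND aisle IN ('A2', 'A1')]
bin=V11: ✗
bin=V68: ✗
bin=V36: ✗
bin=V40: ✗
bin=V91: ✓ → 491
bin=V29: ✗
bin=V44: ✗
bin=V21: ✓ → 516
bin=V26: ✗
bin=V58: ✗
bin=V23: ✗
weight_sum = 491 + 516 = 1007

a2_sum=3726, weight_sum=1007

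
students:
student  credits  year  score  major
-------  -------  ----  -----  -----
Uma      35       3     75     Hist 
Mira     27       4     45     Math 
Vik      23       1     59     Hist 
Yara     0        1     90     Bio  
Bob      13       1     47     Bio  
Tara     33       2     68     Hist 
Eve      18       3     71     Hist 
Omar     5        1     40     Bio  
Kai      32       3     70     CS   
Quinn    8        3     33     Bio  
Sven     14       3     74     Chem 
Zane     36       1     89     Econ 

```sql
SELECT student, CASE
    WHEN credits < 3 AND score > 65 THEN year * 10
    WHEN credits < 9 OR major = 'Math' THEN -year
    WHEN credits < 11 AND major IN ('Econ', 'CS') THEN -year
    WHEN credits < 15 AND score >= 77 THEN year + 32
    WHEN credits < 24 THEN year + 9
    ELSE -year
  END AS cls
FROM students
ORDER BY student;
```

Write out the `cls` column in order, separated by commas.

10, 12, -3, -4, -1, -3, 12, -2, -3, 10, 10, -1

student=Bob: credits < 24 → 10
student=Eve: credits < 24 → 12
student=Kai: ELSE → -3
student=Mira: credits < 9 OR major = 'Math' → -4
student=Omar: credits < 9 OR major = 'Math' → -1
student=Quinn: credits < 9 OR major = 'Math' → -3
student=Sven: credits < 24 → 12
student=Tara: ELSE → -2
student=Uma: ELSE → -3
student=Vik: credits < 24 → 10
student=Yara: credits < 3 AND score > 65 → 10
student=Zane: ELSE → -1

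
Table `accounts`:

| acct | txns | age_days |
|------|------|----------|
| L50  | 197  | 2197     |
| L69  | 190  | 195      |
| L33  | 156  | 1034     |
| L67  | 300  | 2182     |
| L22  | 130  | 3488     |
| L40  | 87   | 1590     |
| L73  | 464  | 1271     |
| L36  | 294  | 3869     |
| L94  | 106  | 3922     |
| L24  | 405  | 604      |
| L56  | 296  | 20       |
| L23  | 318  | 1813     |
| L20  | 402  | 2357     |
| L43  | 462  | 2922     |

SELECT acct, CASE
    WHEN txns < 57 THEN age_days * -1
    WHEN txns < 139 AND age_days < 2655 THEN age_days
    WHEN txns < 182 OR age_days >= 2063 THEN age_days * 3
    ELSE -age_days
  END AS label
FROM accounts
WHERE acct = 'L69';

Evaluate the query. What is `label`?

-195

acct = L69: txns=190, age_days=195.
txns < 57 → false
txns < 139 AND age_days < 2655 → false
txns < 182 OR age_days >= 2063 → false
No prior WHEN matched → ELSE → -195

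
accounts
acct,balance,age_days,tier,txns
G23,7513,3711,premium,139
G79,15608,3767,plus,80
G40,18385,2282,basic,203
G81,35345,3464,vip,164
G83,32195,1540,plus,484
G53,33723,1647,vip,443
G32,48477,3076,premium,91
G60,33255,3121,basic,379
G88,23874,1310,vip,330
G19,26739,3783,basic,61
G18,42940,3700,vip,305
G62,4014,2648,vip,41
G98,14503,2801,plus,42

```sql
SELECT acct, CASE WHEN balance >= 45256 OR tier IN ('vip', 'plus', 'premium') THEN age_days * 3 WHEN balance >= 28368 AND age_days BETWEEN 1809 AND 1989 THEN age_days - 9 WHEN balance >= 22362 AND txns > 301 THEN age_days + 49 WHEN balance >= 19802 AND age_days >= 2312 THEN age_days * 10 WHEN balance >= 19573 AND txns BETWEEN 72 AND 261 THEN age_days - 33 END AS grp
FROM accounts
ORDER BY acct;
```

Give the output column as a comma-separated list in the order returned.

acct=G18: balance >= 45256 OR tier IN ('vip', 'plus', 'premium') → 11100
acct=G19: balance >= 19802 AND age_days >= 2312 → 37830
acct=G23: balance >= 45256 OR tier IN ('vip', 'plus', 'premium') → 11133
acct=G32: balance >= 45256 OR tier IN ('vip', 'plus', 'premium') → 9228
acct=G40: (no match → NULL) → NULL
acct=G53: balance >= 45256 OR tier IN ('vip', 'plus', 'premium') → 4941
acct=G60: balance >= 22362 AND txns > 301 → 3170
acct=G62: balance >= 45256 OR tier IN ('vip', 'plus', 'premium') → 7944
acct=G79: balance >= 45256 OR tier IN ('vip', 'plus', 'premium') → 11301
acct=G81: balance >= 45256 OR tier IN ('vip', 'plus', 'premium') → 10392
acct=G83: balance >= 45256 OR tier IN ('vip', 'plus', 'premium') → 4620
acct=G88: balance >= 45256 OR tier IN ('vip', 'plus', 'premium') → 3930
acct=G98: balance >= 45256 OR tier IN ('vip', 'plus', 'premium') → 8403

11100, 37830, 11133, 9228, NULL, 4941, 3170, 7944, 11301, 10392, 4620, 3930, 8403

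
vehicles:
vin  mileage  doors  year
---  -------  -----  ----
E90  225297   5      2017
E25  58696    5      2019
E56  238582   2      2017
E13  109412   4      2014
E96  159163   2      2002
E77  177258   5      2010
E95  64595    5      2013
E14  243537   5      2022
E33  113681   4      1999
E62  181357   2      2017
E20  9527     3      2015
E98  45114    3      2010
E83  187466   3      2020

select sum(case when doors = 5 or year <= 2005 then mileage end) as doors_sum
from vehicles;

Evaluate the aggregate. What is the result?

1042227

vin=E90: ✓ → 225297
vin=E25: ✓ → 58696
vin=E56: ✗
vin=E13: ✗
vin=E96: ✓ → 159163
vin=E77: ✓ → 177258
vin=E95: ✓ → 64595
vin=E14: ✓ → 243537
vin=E33: ✓ → 113681
vin=E62: ✗
vin=E20: ✗
vin=E98: ✗
vin=E83: ✗
doors_sum = 225297 + 58696 + 159163 + 177258 + 64595 + 243537 + 113681 = 1042227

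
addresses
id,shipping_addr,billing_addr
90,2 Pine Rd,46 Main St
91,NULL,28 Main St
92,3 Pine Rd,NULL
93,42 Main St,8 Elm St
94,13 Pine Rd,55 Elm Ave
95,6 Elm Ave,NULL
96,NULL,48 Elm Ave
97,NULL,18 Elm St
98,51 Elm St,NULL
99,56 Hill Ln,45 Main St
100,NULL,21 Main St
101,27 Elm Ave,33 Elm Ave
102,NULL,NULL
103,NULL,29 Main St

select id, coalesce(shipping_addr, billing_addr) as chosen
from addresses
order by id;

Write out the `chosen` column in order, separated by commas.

2 Pine Rd, 28 Main St, 3 Pine Rd, 42 Main St, 13 Pine Rd, 6 Elm Ave, 48 Elm Ave, 18 Elm St, 51 Elm St, 56 Hill Ln, 21 Main St, 27 Elm Ave, NULL, 29 Main St

id=90: shipping_addr=2 Pine Rd → 2 Pine Rd
id=91: shipping_addr=NULL, billing_addr=28 Main St → 28 Main St
id=92: shipping_addr=3 Pine Rd → 3 Pine Rd
id=93: shipping_addr=42 Main St → 42 Main St
id=94: shipping_addr=13 Pine Rd → 13 Pine Rd
id=95: shipping_addr=6 Elm Ave → 6 Elm Ave
id=96: shipping_addr=NULL, billing_addr=48 Elm Ave → 48 Elm Ave
id=97: shipping_addr=NULL, billing_addr=18 Elm St → 18 Elm St
id=98: shipping_addr=51 Elm St → 51 Elm St
id=99: shipping_addr=56 Hill Ln → 56 Hill Ln
id=100: shipping_addr=NULL, billing_addr=21 Main St → 21 Main St
id=101: shipping_addr=27 Elm Ave → 27 Elm Ave
id=102: shipping_addr=NULL, billing_addr=NULL (all NULL) → NULL
id=103: shipping_addr=NULL, billing_addr=29 Main St → 29 Main St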